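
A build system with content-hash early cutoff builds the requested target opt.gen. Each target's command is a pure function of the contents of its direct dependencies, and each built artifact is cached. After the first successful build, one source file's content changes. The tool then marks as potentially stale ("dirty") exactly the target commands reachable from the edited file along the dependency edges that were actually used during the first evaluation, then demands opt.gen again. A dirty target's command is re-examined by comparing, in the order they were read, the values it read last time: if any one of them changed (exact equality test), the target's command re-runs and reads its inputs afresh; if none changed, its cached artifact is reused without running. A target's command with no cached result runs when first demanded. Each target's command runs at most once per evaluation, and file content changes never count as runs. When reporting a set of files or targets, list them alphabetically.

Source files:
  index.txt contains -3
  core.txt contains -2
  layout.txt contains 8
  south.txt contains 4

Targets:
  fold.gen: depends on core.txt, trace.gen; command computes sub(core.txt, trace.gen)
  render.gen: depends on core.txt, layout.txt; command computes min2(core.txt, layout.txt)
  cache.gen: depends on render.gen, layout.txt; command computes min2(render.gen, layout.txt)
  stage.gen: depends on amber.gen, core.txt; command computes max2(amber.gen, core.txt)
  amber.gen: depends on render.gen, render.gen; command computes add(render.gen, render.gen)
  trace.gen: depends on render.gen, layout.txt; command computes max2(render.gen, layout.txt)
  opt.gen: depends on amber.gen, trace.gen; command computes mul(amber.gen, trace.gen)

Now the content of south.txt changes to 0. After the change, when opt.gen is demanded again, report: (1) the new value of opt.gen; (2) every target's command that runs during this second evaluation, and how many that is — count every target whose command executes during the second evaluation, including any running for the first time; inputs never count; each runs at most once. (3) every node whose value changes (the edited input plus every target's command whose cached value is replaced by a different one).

New value of opt.gen: -32.
Target commands that run: none — 0 in total.
Values that change: south.txt.
Key observation: south.txt is never demanded by the output, so the edit triggers no recomputation at all.

First evaluation (everything demanded from the output):
  render.gen = min2(-2, 8) = -2
  amber.gen = add(-2, -2) = -4
  trace.gen = max2(-2, 8) = 8
  opt.gen = mul(-4, 8) = -32

Propagation after the edit:
  south.txt feeds no computation that the output demands — nothing is marked dirty and nothing runs.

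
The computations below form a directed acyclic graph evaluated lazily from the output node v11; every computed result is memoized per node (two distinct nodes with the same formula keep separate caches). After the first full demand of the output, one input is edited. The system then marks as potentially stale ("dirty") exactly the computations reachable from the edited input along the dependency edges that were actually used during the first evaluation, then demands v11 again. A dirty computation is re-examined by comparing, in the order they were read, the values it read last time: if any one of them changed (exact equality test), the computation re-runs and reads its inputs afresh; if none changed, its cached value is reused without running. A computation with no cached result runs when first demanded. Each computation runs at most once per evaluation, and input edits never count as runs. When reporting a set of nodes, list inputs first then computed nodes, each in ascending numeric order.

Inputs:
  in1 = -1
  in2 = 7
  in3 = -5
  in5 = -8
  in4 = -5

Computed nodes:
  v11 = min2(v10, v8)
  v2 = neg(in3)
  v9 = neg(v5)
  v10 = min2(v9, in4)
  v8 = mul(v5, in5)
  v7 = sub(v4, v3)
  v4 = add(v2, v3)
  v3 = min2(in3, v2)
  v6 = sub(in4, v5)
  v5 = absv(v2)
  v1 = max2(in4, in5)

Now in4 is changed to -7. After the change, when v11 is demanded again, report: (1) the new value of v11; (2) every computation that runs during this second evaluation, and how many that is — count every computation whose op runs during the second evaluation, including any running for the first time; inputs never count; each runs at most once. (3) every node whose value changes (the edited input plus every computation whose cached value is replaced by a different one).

First demand of the output computes:
  v2 = neg(-5) = 5
  v5 = absv(5) = 5
  v8 = mul(5, -8) = -40
  v9 = neg(5) = -5
  v10 = min2(-5, -5) = -5
  v11 = min2(-5, -40) = -40

After the edit, cleaning proceeds:
  v10: a read changed (in4 -5->-7) — executes, giving -7.
  v11: a read changed (v10 -5->-7) — executes, giving -40 — identical to its old value.

Demanding v11 again yields -40.
2 computations run: v10, v11.
The nodes whose values change: in4, v10.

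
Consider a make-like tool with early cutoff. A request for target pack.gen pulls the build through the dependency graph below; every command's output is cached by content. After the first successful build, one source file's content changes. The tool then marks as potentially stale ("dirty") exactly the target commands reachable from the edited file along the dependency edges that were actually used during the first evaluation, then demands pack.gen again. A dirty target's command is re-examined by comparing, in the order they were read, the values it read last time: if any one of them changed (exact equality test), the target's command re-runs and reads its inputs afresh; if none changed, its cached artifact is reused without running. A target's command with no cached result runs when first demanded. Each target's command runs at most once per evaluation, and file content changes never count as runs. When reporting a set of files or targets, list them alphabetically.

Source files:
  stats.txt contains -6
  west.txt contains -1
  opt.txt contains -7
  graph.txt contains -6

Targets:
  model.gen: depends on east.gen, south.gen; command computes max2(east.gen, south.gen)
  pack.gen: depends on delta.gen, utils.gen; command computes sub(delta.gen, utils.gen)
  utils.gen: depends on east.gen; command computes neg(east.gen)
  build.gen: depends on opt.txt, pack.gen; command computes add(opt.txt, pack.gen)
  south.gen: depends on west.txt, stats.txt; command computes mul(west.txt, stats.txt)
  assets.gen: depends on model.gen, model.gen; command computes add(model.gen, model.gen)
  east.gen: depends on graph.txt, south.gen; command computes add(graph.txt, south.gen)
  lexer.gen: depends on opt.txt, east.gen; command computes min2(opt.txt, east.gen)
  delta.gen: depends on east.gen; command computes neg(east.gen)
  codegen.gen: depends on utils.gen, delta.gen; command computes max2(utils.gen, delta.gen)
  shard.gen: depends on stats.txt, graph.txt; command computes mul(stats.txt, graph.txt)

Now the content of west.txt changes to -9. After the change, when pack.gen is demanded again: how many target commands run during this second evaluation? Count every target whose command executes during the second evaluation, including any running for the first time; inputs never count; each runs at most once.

5 target commands run: delta.gen, east.gen, pack.gen, south.gen, utils.gen.

First demand of the output computes:
  south.gen = mul(-1, -6) = 6
  east.gen = add(-6, 6) = 0
  delta.gen = neg(0) = 0
  utils.gen = neg(0) = 0
  pack.gen = sub(0, 0) = 0

After the edit, cleaning proceeds:
  south.gen: a read changed (west.txt -1->-9) — executes, giving 54.
  east.gen: a read changed (south.gen 6->54) — executes, giving 48.
  delta.gen: a read changed (east.gen 0->48) — executes, giving -48.
  utils.gen: a read changed (east.gen 0->48) — executes, giving -48.
  pack.gen: a read changed (delta.gen 0->-48; utils.gen 0->-48) — executes, giving 0 — identical to its old value.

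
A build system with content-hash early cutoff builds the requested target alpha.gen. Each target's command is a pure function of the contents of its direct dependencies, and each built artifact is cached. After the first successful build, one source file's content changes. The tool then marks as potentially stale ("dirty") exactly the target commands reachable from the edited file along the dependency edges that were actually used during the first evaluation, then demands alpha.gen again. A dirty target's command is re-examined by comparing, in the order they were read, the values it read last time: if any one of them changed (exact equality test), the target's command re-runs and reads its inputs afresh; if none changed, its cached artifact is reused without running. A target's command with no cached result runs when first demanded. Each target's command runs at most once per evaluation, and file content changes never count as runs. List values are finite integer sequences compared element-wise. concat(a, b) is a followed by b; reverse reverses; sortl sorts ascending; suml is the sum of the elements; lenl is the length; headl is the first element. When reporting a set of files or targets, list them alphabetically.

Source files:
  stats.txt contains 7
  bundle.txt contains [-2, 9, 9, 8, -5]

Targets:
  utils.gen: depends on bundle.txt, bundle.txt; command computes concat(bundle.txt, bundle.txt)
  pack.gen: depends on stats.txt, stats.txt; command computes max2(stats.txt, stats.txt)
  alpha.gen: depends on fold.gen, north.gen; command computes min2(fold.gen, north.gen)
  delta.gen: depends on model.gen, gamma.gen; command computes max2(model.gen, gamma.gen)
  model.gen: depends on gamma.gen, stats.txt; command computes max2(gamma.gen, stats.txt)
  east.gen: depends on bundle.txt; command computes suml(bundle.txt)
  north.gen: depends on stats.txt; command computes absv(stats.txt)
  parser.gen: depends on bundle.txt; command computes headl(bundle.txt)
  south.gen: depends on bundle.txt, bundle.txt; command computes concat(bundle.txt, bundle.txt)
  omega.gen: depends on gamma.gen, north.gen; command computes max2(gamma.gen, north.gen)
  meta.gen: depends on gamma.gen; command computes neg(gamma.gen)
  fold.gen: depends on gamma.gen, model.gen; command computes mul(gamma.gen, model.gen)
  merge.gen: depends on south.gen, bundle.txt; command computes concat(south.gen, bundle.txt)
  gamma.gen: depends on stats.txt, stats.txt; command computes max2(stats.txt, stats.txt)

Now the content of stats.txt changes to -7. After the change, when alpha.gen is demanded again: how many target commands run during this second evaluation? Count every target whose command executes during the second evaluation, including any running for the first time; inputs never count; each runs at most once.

First evaluation (everything demanded from the output):
  gamma.gen = max2(7, 7) = 7
  model.gen = max2(7, 7) = 7
  fold.gen = mul(7, 7) = 49
  north.gen = absv(7) = 7
  alpha.gen = min2(49, 7) = 7

Propagation after the edit:
  gamma.gen: runs — stats.txt 7->-7; stats.txt 7->-7; result -7.
  model.gen: runs — gamma.gen 7->-7; stats.txt 7->-7; result -7.
  fold.gen: runs — gamma.gen 7->-7; model.gen 7->-7; result 49 (same value as before).
  north.gen: runs — stats.txt 7->-7; result 7 (same value as before).
  alpha.gen: checked — values it read are unchanged (fold.gen unchanged, north.gen unchanged); reused cached 7 without running.

Key observation: the cutoff stops propagation at alpha.gen — its inputs' values are unchanged, so it reuses its cache.

Target commands that run: fold.gen, gamma.gen, model.gen, north.gen — 4 in total.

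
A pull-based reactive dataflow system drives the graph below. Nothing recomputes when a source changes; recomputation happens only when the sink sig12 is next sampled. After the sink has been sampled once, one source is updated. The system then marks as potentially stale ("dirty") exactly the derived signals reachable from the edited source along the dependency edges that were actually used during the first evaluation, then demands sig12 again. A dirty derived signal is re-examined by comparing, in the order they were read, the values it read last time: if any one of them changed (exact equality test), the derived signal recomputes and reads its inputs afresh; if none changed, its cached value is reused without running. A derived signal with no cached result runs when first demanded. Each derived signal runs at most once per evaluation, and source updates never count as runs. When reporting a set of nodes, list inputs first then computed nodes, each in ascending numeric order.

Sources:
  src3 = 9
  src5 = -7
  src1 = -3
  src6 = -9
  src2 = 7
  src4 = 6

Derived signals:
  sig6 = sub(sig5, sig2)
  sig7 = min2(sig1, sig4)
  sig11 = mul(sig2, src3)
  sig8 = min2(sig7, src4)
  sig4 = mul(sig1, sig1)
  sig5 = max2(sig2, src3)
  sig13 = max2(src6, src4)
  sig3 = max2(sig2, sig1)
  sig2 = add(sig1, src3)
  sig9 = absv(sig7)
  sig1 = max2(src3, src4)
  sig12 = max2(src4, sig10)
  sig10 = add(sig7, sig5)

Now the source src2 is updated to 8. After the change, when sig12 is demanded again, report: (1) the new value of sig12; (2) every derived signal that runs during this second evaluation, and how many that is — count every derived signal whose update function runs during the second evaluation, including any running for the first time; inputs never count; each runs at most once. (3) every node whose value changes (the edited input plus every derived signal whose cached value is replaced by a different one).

First evaluation (everything demanded from the output):
  sig1 = max2(9, 6) = 9
  sig2 = add(9, 9) = 18
  sig4 = mul(9, 9) = 81
  sig5 = max2(18, 9) = 18
  sig7 = min2(9, 81) = 9
  sig10 = add(9, 18) = 27
  sig12 = max2(6, 27) = 27

Propagation after the edit:
  src2 feeds no computation that the output demands — nothing is marked dirty and nothing runs.

Key observation: src2 is never demanded by the output, so the edit triggers no recomputation at all.

New value of sig12: 27.
Derived signals that run: none — 0 in total.
Values that change: src2.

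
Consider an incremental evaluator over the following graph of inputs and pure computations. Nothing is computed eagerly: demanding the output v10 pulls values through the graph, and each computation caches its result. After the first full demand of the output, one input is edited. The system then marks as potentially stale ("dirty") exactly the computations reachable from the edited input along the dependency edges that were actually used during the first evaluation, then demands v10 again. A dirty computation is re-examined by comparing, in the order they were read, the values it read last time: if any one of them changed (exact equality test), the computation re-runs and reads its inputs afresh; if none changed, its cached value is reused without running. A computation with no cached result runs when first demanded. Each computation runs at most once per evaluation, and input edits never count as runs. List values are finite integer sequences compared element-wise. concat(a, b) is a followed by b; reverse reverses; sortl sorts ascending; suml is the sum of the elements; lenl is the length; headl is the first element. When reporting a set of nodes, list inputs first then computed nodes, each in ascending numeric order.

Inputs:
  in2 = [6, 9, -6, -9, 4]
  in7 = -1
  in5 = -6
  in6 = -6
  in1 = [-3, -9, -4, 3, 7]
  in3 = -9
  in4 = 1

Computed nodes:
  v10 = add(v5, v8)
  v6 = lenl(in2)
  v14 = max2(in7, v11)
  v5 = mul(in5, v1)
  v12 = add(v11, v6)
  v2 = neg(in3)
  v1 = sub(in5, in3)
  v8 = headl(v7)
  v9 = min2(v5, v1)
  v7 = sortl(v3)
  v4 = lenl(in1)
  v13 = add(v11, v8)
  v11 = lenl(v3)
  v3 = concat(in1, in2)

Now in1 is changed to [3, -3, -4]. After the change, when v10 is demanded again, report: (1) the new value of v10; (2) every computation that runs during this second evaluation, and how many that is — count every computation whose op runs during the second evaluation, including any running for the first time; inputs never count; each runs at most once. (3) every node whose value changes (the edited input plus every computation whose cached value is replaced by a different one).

v10 now evaluates to -27.
Run set: v3, v7, v8 (3 run).
Changed values: in1, v3, v7.
The important point: v8 recomputes to an identical value, and the output ends up unchanged.

Initial pass — values computed on the first demand:
  v1 = sub(-6, -9) = 3
  v3 = concat([-3, -9, -4, 3, 7], [6, 9, -6, -9, 4]) = [-3, -9, -4, 3, 7, 6, 9, -6, -9, 4]
  v5 = mul(-6, 3) = -18
  v7 = sortl([-3, -9, -4, 3, 7, 6, 9, -6, -9, 4]) = [-9, -9, -6, -4, -3, 3, 4, 6, 7, 9]
  v8 = headl([-9, -9, -6, -4, -3, 3, 4, 6, 7, 9]) = -9
  v10 = add(-18, -9) = -27

Second demand — change propagation:
  v3: re-runs because in1 [-3, -9, -4, 3, 7]->[3, -3, -4]; new result [3, -3, -4, 6, 9, -6, -9, 4].
  v7: re-runs because v3 [-3, -9, -4, 3, 7, 6, 9, -6, -9, 4]->[3, -3, -4, 6, 9, -6, -9, 4]; new result [-9, -6, -4, -3, 3, 4, 6, 9].
  v8: re-runs because v7 [-9, -9, -6, -4, -3, 3, 4, 6, 7, 9]->[-9, -6, -4, -3, 3, 4, 6, 9]; new result -9 (unchanged).
  v10: re-examined; everything it read last time is the same (v5 unchanged, v8 unchanged) — cache -27 kept, no run.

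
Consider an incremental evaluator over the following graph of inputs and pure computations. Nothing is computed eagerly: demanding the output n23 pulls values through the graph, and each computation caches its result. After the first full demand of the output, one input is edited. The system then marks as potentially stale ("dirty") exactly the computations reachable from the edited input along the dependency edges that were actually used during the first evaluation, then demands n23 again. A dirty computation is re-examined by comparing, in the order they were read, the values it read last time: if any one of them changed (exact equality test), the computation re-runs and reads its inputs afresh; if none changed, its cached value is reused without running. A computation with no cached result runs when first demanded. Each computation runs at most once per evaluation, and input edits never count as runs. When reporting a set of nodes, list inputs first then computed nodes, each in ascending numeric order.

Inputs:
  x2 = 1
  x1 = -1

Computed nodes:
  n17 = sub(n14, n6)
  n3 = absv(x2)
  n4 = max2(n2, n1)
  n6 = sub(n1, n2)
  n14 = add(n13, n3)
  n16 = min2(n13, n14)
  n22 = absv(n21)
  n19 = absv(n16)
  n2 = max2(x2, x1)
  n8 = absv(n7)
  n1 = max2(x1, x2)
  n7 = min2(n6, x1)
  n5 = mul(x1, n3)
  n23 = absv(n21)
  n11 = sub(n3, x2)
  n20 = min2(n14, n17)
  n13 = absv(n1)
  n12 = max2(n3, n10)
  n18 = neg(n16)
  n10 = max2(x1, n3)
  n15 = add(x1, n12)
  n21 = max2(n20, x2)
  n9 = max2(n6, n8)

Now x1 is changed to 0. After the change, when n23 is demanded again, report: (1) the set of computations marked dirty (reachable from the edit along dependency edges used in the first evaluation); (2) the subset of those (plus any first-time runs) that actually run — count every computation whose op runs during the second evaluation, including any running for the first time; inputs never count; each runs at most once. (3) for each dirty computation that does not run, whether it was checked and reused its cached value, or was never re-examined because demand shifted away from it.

Initial pass — values computed on the first demand:
  n1 = max2(-1, 1) = 1
  n2 = max2(1, -1) = 1
  n3 = absv(1) = 1
  n6 = sub(1, 1) = 0
  n13 = absv(1) = 1
  n14 = add(1, 1) = 2
  n17 = sub(2, 0) = 2
  n20 = min2(2, 2) = 2
  n21 = max2(2, 1) = 2
  n23 = absv(2) = 2

Second demand — change propagation:
  n1: re-runs because x1 -1->0; new result 1 (unchanged).
  n2: re-runs because x1 -1->0; new result 1 (unchanged).
  n6: re-examined; everything it read last time is the same (n1 unchanged, n2 unchanged) — cache 0 kept, no run.
  n13: re-examined; everything it read last time is the same (n1 unchanged) — cache 1 kept, no run.
  n14: re-examined; everything it read last time is the same (n13 unchanged, n3 unchanged) — cache 2 kept, no run.
  n17: re-examined; everything it read last time is the same (n14 unchanged, n6 unchanged) — cache 2 kept, no run.
  n20: re-examined; everything it read last time is the same (n14 unchanged, n17 unchanged) — cache 2 kept, no run.
  n21: re-examined; everything it read last time is the same (n20 unchanged, x2 unchanged) — cache 2 kept, no run.
  n23: re-examined; everything it read last time is the same (n21 unchanged) — cache 2 kept, no run.

The important point: at n6 every value read last time is unchanged, so the dirty flag clears without a run.

Dirty set: n1, n2, n6, n13, n14, n17, n20, n21, n23.
Run set: n1, n2 (2 run).
Re-examined without running (cache reused): n6, n13, n14, n17, n20, n21, n23.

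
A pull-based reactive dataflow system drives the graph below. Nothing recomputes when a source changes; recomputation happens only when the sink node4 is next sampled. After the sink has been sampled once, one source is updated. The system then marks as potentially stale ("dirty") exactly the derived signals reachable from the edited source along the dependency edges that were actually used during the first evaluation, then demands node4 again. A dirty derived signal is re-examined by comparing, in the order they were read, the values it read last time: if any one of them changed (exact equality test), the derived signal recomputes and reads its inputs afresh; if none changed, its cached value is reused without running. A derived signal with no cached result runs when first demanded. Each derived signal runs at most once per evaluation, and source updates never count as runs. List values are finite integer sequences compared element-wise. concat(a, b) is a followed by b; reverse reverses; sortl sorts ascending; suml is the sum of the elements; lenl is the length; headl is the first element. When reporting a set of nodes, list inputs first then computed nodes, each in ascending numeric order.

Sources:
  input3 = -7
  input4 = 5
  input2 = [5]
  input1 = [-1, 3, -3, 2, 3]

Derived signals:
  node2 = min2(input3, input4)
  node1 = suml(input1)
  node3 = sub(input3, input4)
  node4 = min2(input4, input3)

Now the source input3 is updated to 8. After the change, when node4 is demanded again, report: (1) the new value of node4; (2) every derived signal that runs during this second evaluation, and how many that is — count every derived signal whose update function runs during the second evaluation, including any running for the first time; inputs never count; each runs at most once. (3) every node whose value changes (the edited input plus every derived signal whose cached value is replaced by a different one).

New value of node4: 5.
Derived signals that run: node4 — 1 in total.
Values that change: input3, node4.

First evaluation (everything demanded from the output):
  node4 = min2(5, -7) = -7

Propagation after the edit:
  node4: runs — input3 -7->8; result 5.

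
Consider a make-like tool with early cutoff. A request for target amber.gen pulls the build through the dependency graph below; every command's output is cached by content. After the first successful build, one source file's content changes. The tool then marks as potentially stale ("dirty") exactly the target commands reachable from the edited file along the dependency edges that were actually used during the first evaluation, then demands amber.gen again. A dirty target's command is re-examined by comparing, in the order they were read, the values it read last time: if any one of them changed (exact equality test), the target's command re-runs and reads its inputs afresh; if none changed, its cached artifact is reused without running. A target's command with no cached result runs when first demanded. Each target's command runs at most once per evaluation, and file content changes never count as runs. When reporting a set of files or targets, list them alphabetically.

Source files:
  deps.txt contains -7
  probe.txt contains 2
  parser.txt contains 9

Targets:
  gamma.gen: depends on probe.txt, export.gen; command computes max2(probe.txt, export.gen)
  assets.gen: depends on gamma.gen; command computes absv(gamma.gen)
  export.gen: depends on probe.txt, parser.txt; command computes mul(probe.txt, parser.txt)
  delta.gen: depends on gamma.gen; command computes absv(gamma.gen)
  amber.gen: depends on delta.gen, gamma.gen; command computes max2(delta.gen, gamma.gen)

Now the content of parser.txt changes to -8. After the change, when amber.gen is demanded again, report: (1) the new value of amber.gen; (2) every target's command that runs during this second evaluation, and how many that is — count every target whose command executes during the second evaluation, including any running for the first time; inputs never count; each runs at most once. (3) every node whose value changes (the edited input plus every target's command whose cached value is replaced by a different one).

Demanding amber.gen again yields 2.
4 target commands run: amber.gen, delta.gen, export.gen, gamma.gen.
The nodes whose values change: amber.gen, delta.gen, export.gen, gamma.gen, parser.txt.

First demand of the output computes:
  export.gen = mul(2, 9) = 18
  gamma.gen = max2(2, 18) = 18
  delta.gen = absv(18) = 18
  amber.gen = max2(18, 18) = 18

After the edit, cleaning proceeds:
  export.gen: a read changed (parser.txt 9->-8) — executes, giving -16.
  gamma.gen: a read changed (export.gen 18->-16) — executes, giving 2.
  delta.gen: a read changed (gamma.gen 18->2) — executes, giving 2.
  amber.gen: a read changed (delta.gen 18->2; gamma.gen 18->2) — executes, giving 2.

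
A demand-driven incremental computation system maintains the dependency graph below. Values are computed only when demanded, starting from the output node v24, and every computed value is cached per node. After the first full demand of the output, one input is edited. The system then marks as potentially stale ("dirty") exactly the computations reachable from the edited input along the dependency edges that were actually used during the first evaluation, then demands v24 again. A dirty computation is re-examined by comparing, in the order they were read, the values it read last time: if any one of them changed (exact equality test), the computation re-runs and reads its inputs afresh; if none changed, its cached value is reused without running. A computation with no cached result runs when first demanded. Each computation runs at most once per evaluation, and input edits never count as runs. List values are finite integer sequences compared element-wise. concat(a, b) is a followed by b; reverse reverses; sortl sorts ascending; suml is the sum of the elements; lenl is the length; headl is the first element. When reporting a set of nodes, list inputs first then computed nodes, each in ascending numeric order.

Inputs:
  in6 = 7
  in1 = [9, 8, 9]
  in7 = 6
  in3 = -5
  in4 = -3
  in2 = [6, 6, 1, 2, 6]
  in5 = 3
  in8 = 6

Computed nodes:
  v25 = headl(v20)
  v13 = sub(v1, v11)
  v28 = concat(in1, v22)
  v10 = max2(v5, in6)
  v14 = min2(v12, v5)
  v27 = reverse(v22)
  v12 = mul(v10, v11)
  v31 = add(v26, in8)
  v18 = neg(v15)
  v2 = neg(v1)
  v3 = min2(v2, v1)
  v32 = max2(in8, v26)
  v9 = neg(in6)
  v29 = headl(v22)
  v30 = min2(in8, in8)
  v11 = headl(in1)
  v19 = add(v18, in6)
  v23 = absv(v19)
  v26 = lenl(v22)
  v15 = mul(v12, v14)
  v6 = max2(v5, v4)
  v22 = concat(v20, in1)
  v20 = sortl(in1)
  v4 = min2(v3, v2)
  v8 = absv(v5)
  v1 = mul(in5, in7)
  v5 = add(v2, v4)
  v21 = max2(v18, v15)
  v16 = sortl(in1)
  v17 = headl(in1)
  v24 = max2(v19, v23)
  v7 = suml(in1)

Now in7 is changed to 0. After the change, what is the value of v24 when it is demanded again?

First evaluation (everything demanded from the output):
  v1 = mul(3, 6) = 18
  v2 = neg(18) = -18
  v3 = min2(-18, 18) = -18
  v4 = min2(-18, -18) = -18
  v5 = add(-18, -18) = -36
  v10 = max2(-36, 7) = 7
  v11 = headl([9, 8, 9]) = 9
  v12 = mul(7, 9) = 63
  v14 = min2(63, -36) = -36
  v15 = mul(63, -36) = -2268
  v18 = neg(-2268) = 2268
  v19 = add(2268, 7) = 2275
  v23 = absv(2275) = 2275
  v24 = max2(2275, 2275) = 2275

Propagation after the edit:
  v1: runs — in7 6->0; result 0.
  v2: runs — v1 18->0; result 0.
  v3: runs — v2 -18->0; v1 18->0; result 0.
  v4: runs — v3 -18->0; v2 -18->0; result 0.
  v5: runs — v2 -18->0; v4 -18->0; result 0.
  v10: runs — v5 -36->0; result 7 (same value as before).
  v12: checked — values it read are unchanged (v10 unchanged, v11 unchanged); reused cached 63 without running.
  v14: runs — v5 -36->0; result 0.
  v15: runs — v14 -36->0; result 0.
  v18: runs — v15 -2268->0; result 0.
  v19: runs — v18 2268->0; result 7.
  v23: runs — v19 2275->7; result 7.
  v24: runs — v19 2275->7; v23 2275->7; result 7.

Key observation: the cutoff stops propagation at v12 — its inputs' values are unchanged, so it reuses its cache.

New value of v24: 7.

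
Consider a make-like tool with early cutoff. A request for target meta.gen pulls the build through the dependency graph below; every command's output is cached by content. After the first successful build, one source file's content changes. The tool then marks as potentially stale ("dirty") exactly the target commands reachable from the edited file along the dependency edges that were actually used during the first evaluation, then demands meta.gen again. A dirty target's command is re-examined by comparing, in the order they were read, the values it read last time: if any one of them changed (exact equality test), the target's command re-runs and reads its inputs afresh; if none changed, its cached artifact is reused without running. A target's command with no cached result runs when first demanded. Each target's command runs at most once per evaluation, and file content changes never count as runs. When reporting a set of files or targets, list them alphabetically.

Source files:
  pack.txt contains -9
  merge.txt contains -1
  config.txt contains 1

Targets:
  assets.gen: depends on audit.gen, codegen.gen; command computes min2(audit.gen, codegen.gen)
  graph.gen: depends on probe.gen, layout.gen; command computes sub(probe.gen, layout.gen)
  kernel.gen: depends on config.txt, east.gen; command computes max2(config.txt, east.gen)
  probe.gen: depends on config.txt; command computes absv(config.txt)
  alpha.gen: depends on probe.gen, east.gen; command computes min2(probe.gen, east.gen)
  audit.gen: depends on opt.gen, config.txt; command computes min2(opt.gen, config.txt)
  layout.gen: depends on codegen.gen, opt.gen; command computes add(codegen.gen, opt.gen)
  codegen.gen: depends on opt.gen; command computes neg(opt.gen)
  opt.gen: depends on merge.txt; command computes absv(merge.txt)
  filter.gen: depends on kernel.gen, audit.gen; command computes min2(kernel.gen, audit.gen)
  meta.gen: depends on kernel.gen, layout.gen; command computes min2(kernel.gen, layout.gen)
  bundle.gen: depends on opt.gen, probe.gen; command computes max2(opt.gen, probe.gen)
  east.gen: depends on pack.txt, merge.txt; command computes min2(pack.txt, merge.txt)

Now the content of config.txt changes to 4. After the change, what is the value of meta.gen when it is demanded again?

Demanding meta.gen again yields 0.

First demand of the output computes:
  east.gen = min2(-9, -1) = -9
  kernel.gen = max2(1, -9) = 1
  opt.gen = absv(-1) = 1
  codegen.gen = neg(1) = -1
  layout.gen = add(-1, 1) = 0
  meta.gen = min2(1, 0) = 0

After the edit, cleaning proceeds:
  kernel.gen: a read changed (config.txt 1->4) — executes, giving 4.
  meta.gen: a read changed (kernel.gen 1->4) — executes, giving 0 — identical to its old value.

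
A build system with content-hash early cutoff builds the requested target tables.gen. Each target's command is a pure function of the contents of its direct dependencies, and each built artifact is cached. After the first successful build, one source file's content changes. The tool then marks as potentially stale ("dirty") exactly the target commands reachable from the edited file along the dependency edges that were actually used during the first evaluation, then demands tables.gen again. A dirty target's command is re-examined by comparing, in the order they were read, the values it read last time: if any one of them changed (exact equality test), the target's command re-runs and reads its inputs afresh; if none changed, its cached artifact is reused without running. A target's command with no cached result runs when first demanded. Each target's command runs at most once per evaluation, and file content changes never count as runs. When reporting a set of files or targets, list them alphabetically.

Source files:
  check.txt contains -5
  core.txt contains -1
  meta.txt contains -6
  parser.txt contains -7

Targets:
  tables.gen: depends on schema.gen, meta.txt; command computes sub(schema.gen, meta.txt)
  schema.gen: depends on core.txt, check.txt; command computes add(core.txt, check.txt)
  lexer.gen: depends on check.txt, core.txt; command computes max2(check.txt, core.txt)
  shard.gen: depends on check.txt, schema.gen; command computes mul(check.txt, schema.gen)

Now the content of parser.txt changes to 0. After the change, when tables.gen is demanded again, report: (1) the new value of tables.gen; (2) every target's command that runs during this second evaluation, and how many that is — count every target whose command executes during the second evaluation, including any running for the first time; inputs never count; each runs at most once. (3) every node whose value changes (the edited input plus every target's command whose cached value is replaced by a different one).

First evaluation (everything demanded from the output):
  schema.gen = add(-1, -5) = -6
  tables.gen = sub(-6, -6) = 0

Propagation after the edit:
  parser.txt feeds no computation that the output demands — nothing is marked dirty and nothing runs.

Key observation: parser.txt is never demanded by the output, so the edit triggers no recomputation at all.

New value of tables.gen: 0.
Target commands that run: none — 0 in total.
Values that change: parser.txt.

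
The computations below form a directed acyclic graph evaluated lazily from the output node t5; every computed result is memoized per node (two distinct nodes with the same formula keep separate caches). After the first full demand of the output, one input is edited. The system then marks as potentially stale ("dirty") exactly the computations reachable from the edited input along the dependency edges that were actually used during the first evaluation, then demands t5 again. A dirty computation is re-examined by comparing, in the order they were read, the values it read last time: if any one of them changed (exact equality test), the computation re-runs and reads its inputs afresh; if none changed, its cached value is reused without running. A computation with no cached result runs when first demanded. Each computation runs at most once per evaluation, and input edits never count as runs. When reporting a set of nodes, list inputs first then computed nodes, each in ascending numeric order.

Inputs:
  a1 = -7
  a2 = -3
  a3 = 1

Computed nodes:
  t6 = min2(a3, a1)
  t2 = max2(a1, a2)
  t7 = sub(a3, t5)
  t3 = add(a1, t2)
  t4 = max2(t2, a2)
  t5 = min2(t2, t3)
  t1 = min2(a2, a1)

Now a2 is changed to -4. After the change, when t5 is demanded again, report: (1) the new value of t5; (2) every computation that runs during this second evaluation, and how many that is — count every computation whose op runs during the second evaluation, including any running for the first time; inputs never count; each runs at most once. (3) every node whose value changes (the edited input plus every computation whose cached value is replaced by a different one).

Demanding t5 again yields -11.
3 computations run: t2, t3, t5.
The nodes whose values change: a2, t2, t3, t5.

First demand of the output computes:
  t2 = max2(-7, -3) = -3
  t3 = add(-7, -3) = -10
  t5 = min2(-3, -10) = -10

After the edit, cleaning proceeds:
  t2: a read changed (a2 -3->-4) — executes, giving -4.
  t3: a read changed (t2 -3->-4) — executes, giving -11.
  t5: a read changed (t2 -3->-4; t3 -10->-11) — executes, giving -11.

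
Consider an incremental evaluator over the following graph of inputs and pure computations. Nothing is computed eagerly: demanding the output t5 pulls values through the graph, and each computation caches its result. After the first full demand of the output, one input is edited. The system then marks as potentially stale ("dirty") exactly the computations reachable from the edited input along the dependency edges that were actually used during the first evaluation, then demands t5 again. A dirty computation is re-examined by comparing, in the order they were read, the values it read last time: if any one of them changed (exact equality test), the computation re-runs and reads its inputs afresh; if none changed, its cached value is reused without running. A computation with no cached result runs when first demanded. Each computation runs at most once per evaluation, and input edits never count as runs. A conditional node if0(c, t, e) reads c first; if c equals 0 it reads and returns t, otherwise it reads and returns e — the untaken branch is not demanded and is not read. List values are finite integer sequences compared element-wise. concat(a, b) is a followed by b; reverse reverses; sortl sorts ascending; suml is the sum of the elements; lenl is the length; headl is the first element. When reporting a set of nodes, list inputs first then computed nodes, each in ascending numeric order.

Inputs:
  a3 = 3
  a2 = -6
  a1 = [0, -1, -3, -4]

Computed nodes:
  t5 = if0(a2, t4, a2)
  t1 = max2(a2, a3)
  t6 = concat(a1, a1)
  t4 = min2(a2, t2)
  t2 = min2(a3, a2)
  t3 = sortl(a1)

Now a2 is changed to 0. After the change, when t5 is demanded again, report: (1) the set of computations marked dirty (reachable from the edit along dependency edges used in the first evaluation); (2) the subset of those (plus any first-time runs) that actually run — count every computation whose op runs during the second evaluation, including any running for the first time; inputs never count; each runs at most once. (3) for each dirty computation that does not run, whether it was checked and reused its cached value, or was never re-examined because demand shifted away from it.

Initial pass — values computed on the first demand:
  t5 = if0(a2=-6 -> else branch a2) = -6

Second demand — change propagation:
  t2: newly demanded (no cache) — executes and yields 0.
  t4: newly demanded (no cache) — executes and yields 0.
  t5: re-runs because a2 -6->0; a2 -6->0; new result 0.

The important point: the flipped condition pulls in fresh nodes; t2, t4 run for the first time.

Dirty set: t5.
Run set: t2, t4, t5 (3 run).
All dirty computations ended up running.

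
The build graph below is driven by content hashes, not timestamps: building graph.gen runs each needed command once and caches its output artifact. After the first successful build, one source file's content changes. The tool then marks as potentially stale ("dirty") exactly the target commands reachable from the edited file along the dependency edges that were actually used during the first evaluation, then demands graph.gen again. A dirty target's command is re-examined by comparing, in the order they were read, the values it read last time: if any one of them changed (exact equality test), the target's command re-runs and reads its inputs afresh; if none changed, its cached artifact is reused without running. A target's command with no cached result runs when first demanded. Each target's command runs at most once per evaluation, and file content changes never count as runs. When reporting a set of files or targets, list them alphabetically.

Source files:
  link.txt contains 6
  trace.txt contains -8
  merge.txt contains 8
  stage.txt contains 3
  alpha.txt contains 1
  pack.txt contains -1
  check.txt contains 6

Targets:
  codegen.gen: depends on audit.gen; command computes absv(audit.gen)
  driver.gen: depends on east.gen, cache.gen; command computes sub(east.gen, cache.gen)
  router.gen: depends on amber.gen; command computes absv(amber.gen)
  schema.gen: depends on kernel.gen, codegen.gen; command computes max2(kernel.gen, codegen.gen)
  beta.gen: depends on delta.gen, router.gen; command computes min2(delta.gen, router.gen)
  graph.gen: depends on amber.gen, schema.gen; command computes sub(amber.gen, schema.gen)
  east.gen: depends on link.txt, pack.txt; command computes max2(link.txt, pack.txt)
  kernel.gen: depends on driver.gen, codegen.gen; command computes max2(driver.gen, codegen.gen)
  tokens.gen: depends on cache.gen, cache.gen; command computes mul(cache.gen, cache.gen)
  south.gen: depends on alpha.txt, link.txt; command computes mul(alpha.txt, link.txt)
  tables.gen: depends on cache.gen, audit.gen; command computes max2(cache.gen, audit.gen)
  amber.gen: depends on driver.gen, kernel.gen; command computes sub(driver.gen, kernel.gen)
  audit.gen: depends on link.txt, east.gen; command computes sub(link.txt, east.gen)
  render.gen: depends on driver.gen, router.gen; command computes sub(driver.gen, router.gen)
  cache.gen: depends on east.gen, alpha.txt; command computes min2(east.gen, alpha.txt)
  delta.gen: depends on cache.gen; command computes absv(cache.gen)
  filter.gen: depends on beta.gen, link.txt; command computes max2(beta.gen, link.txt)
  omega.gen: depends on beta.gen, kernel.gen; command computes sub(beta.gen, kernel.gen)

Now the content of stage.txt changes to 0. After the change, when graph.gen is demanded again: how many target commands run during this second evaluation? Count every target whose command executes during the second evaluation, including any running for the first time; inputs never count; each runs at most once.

Initial pass — values computed on the first demand:
  east.gen = max2(6, -1) = 6
  audit.gen = sub(6, 6) = 0
  cache.gen = min2(6, 1) = 1
  codegen.gen = absv(0) = 0
  driver.gen = sub(6, 1) = 5
  kernel.gen = max2(5, 0) = 5
  amber.gen = sub(5, 5) = 0
  schema.gen = max2(5, 0) = 5
  graph.gen = sub(0, 5) = -5

Second demand — change propagation:
  no demanded computation ever read stage.txt, so the edit dirties nothing and nothing runs.

The important point: nothing the output needs ever reads stage.txt, so the edit is invisible to it.

Run set: none (0 run).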